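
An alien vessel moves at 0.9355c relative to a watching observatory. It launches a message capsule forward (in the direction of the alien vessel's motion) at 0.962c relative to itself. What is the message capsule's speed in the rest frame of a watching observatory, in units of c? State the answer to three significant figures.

0.999c

Relativistic velocity addition: u = (u' + v)/(1 + u'v/c²), with u' = 0.962c and v = 0.9355c.
Numerator: 0.962 + 0.9355 = 1.8975. Denominator: 1 + (0.962)(0.9355) = 1.899951.
u = 1.8975/1.899951 = 0.99871, so the speed is 0.999c.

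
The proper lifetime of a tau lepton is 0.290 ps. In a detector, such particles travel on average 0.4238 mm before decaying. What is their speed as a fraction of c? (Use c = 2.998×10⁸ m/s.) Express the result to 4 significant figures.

Let x = d/(cτ) = 4.238×10^-4 m / (2.998×10⁸ m/s × 2.900×10^-13 s) = 4.8745. Since d = βγcτ, x = βγ = β/√(1−β²).
Solving: β² = x²/(1+x²) = 23.7608/24.7608 = 0.959614, so β = 0.9796.

0.9796c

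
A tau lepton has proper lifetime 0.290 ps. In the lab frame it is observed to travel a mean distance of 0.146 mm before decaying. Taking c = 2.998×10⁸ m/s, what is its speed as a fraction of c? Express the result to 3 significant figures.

0.859c

Let x = d/(cτ) = 1.460×10^-4 m / (2.998×10⁸ m/s × 2.900×10^-13 s) = 1.6793. Since d = βγcτ, x = βγ = β/√(1−β²).
Solving: β² = x²/(1+x²) = 2.82005/3.82005 = 0.738223, so β = 0.859.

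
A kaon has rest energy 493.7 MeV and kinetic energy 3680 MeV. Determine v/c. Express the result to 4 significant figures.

K = (γ−1)mc², so γ = 1 + 3680/493.7 = 8.4539.
Then v/c = √(1 − γ⁻²) = √(1 − 0.0139922) = √0.9860078 = 0.9930.

0.9930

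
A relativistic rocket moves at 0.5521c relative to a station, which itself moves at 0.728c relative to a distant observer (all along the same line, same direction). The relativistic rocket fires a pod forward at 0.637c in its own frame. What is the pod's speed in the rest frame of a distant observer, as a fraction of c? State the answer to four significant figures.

Compose velocities in two stages. Stage 1 (into S'): u₁ = (0.637+0.5521)/(1+0.637×0.5521) = 0.87972.
Stage 2 (into S): u = (0.87972+0.728)/(1+0.87972×0.728) = 0.98006, so the speed is 0.9801c.

0.9801c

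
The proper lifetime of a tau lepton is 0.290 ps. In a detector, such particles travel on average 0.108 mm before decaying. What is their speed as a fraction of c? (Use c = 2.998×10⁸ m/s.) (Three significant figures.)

0.779c

Let x = d/(cτ) = 1.080×10^-4 m / (2.998×10⁸ m/s × 2.900×10^-13 s) = 1.2422. Since d = βγcτ, x = βγ = β/√(1−β²).
Solving: β² = x²/(1+x²) = 1.54306/2.54306 = 0.606773, so β = 0.779.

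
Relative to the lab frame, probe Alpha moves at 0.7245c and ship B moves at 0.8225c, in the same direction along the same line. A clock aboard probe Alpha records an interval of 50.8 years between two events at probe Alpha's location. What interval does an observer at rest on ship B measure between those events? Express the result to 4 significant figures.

52.36 years

Transform probe Alpha's velocity into ship B's frame: (0.7245 − 0.8225)/(1 − 0.7245·0.8225) = −0.098/0.40409875, so the relative speed is 0.24251c.
At |u| = 0.24251c, γ = (1 − 0.0588111)^(−1/2) = 1.0308.
Probe Alpha's interval is proper; time dilation gives Δt_B = γΔτ = 1.0308 × 50.8 years = 52.36 years.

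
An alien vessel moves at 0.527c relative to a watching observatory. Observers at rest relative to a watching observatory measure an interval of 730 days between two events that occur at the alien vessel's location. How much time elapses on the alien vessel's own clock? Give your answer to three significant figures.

Lorentz factor: γ = (1 − 0.277729)^(−1/2) = 1.1767.
The alien vessel's clock runs slow as seen from a watching observatory, so Δτ = Δt/γ = 730/1.1767 = 620 days.

620 days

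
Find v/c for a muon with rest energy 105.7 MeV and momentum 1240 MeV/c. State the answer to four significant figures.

0.9964

βγ = pc/(mc²) = 1240/105.7 = 11.731.
Since γ² = 1 + (βγ)² = 138.616, γ = √138.616 = 11.7735, and β = (βγ)/γ = 11.731/11.7735 = 0.9964.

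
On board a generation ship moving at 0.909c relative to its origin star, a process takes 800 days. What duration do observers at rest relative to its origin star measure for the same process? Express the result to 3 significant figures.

1920 days

With β = 0.909, γ = 1/√(1 − 0.909²) = 1/√0.173719 = 2.3993.
Time dilation: Δt = γ·Δτ = 2.3993 × 800 = 1920 days.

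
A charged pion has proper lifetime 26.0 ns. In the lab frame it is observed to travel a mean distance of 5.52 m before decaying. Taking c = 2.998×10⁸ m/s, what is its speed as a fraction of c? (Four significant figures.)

Lab distance = (lab lifetime)·v = γτ·βc, so βγ = d/(cτ) = 5.520/(2.998×10⁸ × 2.600×10^-8) = 0.70816.
With βγ = 0.70816: γ² = 1 + (βγ)² = 1.501491, and β = (βγ)/γ = 0.70816/1.22535 = 0.5779.

0.5779c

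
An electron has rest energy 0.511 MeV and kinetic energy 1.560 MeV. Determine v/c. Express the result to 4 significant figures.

γ = 1 + K/(mc²) = 1 + 1.560/0.511 = 4.0528.
β = √(1 − 1/γ²) = √(1 − 0.0608821) = √0.9391179 = 0.9691.

0.9691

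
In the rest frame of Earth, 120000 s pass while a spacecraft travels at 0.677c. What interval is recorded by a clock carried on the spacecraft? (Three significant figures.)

γ = 1/√(1 − β²) = 1/√(1 − 0.458329) = 1/√0.541671 = 1/0.735983 = 1.3587.
The moving clock records proper time: Δτ = Δt/γ = 120000/1.3587 = 88300 s.

88300 s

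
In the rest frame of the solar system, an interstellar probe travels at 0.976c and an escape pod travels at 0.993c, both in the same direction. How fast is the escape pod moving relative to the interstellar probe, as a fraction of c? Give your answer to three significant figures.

0.551c

Transform to the interstellar probe's frame: u' = (u − v)/(1 − uv/c²).
u' = (0.993 − 0.976)/(1 − 0.993×0.976) = 0.017/0.030832 = 0.55138.
Speed in the interstellar probe's frame: 0.551c (in the same direction).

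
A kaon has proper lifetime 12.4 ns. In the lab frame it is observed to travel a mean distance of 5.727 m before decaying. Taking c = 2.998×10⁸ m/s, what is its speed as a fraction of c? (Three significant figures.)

Let x = d/(cτ) = 5.727 m / (2.998×10⁸ m/s × 1.240×10^-8 s) = 1.5405. Since d = βγcτ, x = βγ = β/√(1−β²).
Solving: β² = x²/(1+x²) = 2.37314/3.37314 = 0.70354, so β = 0.839.

0.839c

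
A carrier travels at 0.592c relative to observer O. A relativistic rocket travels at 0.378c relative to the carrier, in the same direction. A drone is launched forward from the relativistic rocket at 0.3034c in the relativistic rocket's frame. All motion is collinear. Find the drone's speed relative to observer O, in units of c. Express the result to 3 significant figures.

0.884c

Compose velocities in two stages. Stage 1 (into S'): u₁ = (0.3034+0.378)/(1+0.3034×0.378) = 0.61129.
Stage 2 (into S): u = (0.61129+0.592)/(1+0.61129×0.592) = 0.88355, so the speed is 0.884c.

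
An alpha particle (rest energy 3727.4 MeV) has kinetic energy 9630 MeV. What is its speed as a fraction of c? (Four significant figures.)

K = (γ−1)mc², so γ = 1 + 9630/3727.4 = 3.5836.
Then v/c = √(1 − γ⁻²) = √(1 − 0.0778683) = √0.9221317 = 0.9603.

0.9603c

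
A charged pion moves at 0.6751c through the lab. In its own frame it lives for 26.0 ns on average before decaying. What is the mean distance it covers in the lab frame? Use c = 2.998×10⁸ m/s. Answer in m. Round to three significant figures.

β² = 0.45576001, so γ = 1/√0.54423999 = 1.3555.
Lab-frame lifetime: Δt = γτ = 1.3555 × 26.0 ns = 35.243 ns.
Distance: d = vΔt = 0.6751 × 2.998×10⁸ m/s × 3.5243×10^-8 s = 7.13 m.

7.13 m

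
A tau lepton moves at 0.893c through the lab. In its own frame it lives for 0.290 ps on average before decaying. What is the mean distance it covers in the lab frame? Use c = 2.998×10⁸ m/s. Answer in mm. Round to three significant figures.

With β = 0.893, γ = 1/√(1 − 0.893²) = 1/√0.202551 = 2.2219.
Lab-frame lifetime: Δt = γτ = 2.2219 × 0.290 ps = 0.64435 ps.
Distance: d = vΔt = 0.893 × 2.998×10⁸ m/s × 6.4435×10^-13 s = 1.73×10^-4 m = 0.173 mm.

0.173 mm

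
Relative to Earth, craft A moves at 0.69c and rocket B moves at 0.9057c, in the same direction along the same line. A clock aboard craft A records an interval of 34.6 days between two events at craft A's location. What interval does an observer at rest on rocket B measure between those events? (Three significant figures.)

The velocity of craft A relative to rocket B is (0.69 − 0.9057)c / (1 − 0.69×0.9057) = −0.5751c; relative speed 0.5751c.
γ for this relative speed: γ = 1/√(1 − 0.33074) = 1.2224.
Craft A's interval is proper; time dilation gives Δt_B = γΔτ = 1.2224 × 34.6 days = 42.3 days.

42.3 days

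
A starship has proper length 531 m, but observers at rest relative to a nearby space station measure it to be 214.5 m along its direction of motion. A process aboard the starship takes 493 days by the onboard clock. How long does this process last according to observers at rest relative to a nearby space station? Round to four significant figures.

γ = L₀/L = 531/214.5 = 2.47552.
Δt = γΔτ = 2.47552 × 493 = 1220 days.

1220 days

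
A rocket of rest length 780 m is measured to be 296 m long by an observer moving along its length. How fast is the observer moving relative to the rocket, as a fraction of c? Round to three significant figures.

Length contraction gives γ = L₀/L = 780/296 = 2.6351.
β = √(1 − 1/γ²) = √0.855986 = 0.925.

0.925c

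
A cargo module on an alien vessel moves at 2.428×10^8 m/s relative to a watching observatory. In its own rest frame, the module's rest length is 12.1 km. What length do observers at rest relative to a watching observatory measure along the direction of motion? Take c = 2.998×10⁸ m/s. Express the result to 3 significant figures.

7.10 km

β = v/c = (2.428×10^8 m/s)/(2.998×10⁸ m/s) = 0.809873.
β² = 0.6558943, so γ = 1/√0.3441057 = 1.7047.
Length contraction: L = L₀/γ = 12.1/1.7047 = 7.10 km.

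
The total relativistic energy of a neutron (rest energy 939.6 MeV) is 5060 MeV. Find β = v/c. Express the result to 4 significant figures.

0.9826

Total energy E = γmc² gives γ = 5060/939.6 = 5.3853.
Hence β = √(1 − 1/γ²) = √(1 − 0.034481) = √0.965519 = 0.9826.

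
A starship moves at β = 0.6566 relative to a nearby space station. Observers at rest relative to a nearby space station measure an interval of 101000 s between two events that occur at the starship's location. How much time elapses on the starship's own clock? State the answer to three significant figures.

76200 s

β² = 0.43112356, so γ = 1/√0.56887644 = 1.3258.
The starship's clock runs slow as seen from a nearby space station, so Δτ = Δt/γ = 101000/1.3258 = 76200 s.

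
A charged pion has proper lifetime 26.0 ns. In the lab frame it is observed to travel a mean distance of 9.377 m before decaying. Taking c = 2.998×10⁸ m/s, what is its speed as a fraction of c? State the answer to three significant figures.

0.769c

d = βγcτ ⇒ βγ = d/(cτ) = 9.377 m / (7.7948 m) = 1.203.
β = (βγ)/√(1+(βγ)²) = 1.203/√2.44721 = 0.769.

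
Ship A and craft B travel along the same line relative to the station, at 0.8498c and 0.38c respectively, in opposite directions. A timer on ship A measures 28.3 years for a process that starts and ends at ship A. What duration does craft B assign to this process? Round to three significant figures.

76.8 years

Speed of ship A in craft B's frame: u = (v_A + v_B)/(1 + v_A v_B/c²) = (0.8498 + 0.38)/(1 + 0.8498×0.38) = 1.2298/1.322924 = 0.92961; |u| = 0.92961c.
γ for this relative speed: γ = 1/√(1 − 0.864175) = 2.7134.
Ship A's interval is proper; time dilation gives Δt_B = γΔτ = 2.7134 × 28.3 years = 76.8 years.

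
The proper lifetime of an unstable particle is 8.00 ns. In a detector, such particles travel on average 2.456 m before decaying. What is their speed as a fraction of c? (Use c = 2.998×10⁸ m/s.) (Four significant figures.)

0.7154c

Let x = d/(cτ) = 2.456 m / (2.998×10⁸ m/s × 8.000×10^-9 s) = 1.024. Since d = βγcτ, x = βγ = β/√(1−β²).
Solving: β² = x²/(1+x²) = 1.04858/2.04858 = 0.511857, so β = 0.7154.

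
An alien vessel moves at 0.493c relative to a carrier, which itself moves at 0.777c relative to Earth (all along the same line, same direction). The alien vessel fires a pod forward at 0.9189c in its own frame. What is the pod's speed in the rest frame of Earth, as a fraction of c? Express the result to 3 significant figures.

Compose velocities in two stages. Stage 1 (into S'): u₁ = (0.9189+0.493)/(1+0.9189×0.493) = 0.9717.
Stage 2 (into S): u = (0.9717+0.777)/(1+0.9717×0.777) = 0.9964, so the speed is 0.996c.

0.996c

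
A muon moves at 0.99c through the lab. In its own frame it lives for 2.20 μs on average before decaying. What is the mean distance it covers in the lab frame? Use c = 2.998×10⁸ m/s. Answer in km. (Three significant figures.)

γ = 1/√(1 − β²) = 1/√(1 − 0.9801) = 1/√0.0199 = 1/0.141067 = 7.0888.
Lab-frame lifetime: Δt = γτ = 7.0888 × 2.20 μs = 15.595 μs.
Distance: d = vΔt = 0.99 × 2.998×10⁸ m/s × 1.5595×10^-5 s = 4630 m = 4.63 km.

4.63 km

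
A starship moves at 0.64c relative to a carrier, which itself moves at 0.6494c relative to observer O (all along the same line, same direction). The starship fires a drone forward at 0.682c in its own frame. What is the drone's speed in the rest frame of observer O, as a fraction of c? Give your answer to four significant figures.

First combine the drone and starship (S''→S'): u₁ = (0.682 + 0.64)/(1 + 0.682×0.64) = 1.322/1.43648 = 0.92031.
Then combine with the carrier (S'→S): u = (0.92031 + 0.6494)/(1 + 0.92031×0.6494) = 1.56971/1.597649314 = 0.98251.

0.9825c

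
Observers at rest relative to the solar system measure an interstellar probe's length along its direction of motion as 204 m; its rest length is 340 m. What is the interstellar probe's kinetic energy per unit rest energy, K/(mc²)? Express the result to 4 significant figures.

Length contraction gives γ = L₀/L = 340/204 = 1.66667.
K/(mc²) = γ − 1 = 1.66667 − 1 = 0.6667.

0.6667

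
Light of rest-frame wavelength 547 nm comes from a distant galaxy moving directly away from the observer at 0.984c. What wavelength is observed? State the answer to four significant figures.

6091 nm

Relativistic Doppler for wavelength: λ_obs = λ_src · √((1+β)/(1−β)).
With β = 0.984: factor = √(1.984/0.016) = 11.136.
λ_obs = 547 × 11.136 = 6091 nm.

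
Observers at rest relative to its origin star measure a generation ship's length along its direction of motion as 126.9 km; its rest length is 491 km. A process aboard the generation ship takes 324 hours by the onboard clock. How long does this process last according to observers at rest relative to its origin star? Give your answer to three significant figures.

1250 hours

From L = L₀/γ: γ = 491/126.9 = 3.86919.
Δt = γΔτ = 3.86919 × 324 = 1250 hours.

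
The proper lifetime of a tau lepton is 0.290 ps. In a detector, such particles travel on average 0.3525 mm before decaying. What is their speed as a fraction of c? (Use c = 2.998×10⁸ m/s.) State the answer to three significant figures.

0.971c

Let x = d/(cτ) = 3.525×10^-4 m / (2.998×10⁸ m/s × 2.900×10^-13 s) = 4.0544. Since d = βγcτ, x = βγ = β/√(1−β²).
Solving: β² = x²/(1+x²) = 16.4382/17.4382 = 0.942655, so β = 0.971.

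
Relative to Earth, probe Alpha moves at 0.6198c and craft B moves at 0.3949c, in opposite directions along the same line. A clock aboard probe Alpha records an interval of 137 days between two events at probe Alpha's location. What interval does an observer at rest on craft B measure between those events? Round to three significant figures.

Speed of probe Alpha in craft B's frame: u = (v_A + v_B)/(1 + v_A v_B/c²) = (0.6198 + 0.3949)/(1 + 0.6198×0.3949) = 1.0147/1.24475902 = 0.81518; |u| = 0.81518c.
γ for this relative speed: γ = 1/√(1 − 0.664518) = 1.7265.
The clock on probe Alpha records proper time, so craft B measures Δt = γΔτ = 1.7265 × 137 = 237 days.

237 days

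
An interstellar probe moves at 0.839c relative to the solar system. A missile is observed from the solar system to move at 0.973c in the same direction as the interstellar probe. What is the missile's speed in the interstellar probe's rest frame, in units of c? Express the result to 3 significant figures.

0.730c

Transform to the interstellar probe's frame: u' = (u − v)/(1 − uv/c²).
u' = (0.973 − 0.839)/(1 − 0.973×0.839) = 0.134/0.183653 = 0.72964.
Speed in the interstellar probe's frame: 0.730c (in the same direction).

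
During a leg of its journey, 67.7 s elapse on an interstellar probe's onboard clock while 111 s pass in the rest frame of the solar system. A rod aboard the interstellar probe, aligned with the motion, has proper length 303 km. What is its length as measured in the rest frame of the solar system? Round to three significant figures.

γ = Δt/Δτ = 111/67.7 = 1.63959.
L = L₀/γ = 303/1.63959 = 185 km.

185 km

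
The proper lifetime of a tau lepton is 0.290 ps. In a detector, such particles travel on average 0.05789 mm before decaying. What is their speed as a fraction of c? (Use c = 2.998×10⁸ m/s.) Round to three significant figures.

0.554c

Let x = d/(cτ) = 5.789×10^-5 m / (2.998×10⁸ m/s × 2.900×10^-13 s) = 0.66585. Since d = βγcτ, x = βγ = β/√(1−β²).
Solving: β² = x²/(1+x²) = 0.443356/1.443356 = 0.30717, so β = 0.554.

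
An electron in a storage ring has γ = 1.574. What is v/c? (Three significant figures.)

β = √(1 − 1/γ²) = √(1 − 1/2.477476) = √0.596363 = 0.772.

0.772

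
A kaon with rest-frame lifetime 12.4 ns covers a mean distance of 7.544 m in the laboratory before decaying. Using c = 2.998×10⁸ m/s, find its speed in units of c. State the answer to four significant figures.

d = βγcτ ⇒ βγ = d/(cτ) = 7.544 m / (3.71752 m) = 2.0293.
β = (βγ)/√(1+(βγ)²) = 2.0293/√5.11806 = 0.8970.

0.8970c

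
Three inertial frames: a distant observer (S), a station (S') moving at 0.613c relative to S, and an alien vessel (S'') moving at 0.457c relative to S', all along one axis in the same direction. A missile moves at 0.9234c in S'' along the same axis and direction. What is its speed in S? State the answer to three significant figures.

0.993c

Apply u = (u'+v)/(1+u'v) twice. Missile in the station frame: (0.9234+0.457)/(1+0.9234·0.457) = 1.3804/1.4219938 = 0.97075c.
That velocity, transformed to the rest frame of a distant observer: (0.97075+0.613)/(1+0.97075·0.613) = 1.58375/1.59506975 = 0.9929c.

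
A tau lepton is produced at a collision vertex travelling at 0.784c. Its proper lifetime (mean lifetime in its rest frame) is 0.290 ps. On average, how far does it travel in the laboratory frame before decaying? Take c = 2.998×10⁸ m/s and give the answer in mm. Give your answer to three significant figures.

0.110 mm

Lorentz factor: γ = (1 − 0.614656)^(−1/2) = 1.6109.
Lab-frame lifetime: Δt = γτ = 1.6109 × 0.290 ps = 0.46716 ps.
Distance: d = vΔt = 0.784 × 2.998×10⁸ m/s × 4.6716×10^-13 s = 1.10×10^-4 m = 0.110 mm.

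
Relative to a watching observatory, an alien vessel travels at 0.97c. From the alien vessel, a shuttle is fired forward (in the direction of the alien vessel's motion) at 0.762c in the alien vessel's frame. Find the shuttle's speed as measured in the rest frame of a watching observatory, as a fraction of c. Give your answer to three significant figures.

0.996c

In units of c, u = (u' + v)/(1 + u'v) with u' = 0.762 and v = 0.97.
Numerator: 0.762 + 0.97 = 1.732. Denominator: 1 + (0.762)(0.97) = 1.73914.
u = 1.732/1.73914 = 0.99589, so the speed is 0.996c.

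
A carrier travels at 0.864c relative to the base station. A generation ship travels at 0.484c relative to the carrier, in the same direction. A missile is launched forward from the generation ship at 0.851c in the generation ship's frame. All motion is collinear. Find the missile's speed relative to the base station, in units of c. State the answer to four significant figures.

0.9959c

Apply u = (u'+v)/(1+u'v) twice. Missile in the carrier frame: (0.851+0.484)/(1+0.851·0.484) = 1.335/1.411884 = 0.94555c.
That velocity, transformed to the rest frame of the base station: (0.94555+0.864)/(1+0.94555·0.864) = 1.80955/1.8169552 = 0.99592c.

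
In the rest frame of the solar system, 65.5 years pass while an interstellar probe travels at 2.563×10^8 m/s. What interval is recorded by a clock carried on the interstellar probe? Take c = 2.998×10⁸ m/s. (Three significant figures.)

β = v/c = (2.563×10^8 m/s)/(2.998×10⁸ m/s) = 0.854903.
γ = 1/√(1 − β²) = 1/√(1 − 0.7308591) = 1/√0.2691409 = 1/0.518788 = 1.9276.
The moving clock records proper time: Δτ = Δt/γ = 65.5/1.9276 = 34.0 years.

34.0 years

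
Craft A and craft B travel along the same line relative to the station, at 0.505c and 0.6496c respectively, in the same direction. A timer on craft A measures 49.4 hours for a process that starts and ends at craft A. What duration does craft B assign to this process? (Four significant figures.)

The velocity of craft A relative to craft B is (0.505 − 0.6496)c / (1 − 0.505×0.6496) = −0.21519c; relative speed 0.21519c.
At |u| = 0.21519c, γ = (1 − 0.0463067)^(−1/2) = 1.024.
Craft A's interval is proper; time dilation gives Δt_B = γΔτ = 1.024 × 49.4 hours = 50.59 hours.

50.59 hours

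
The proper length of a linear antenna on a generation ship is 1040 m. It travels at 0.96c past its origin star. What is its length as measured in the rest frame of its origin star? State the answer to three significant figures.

γ = 1/√(1 − β²) = 1/√(1 − 0.9216) = 1/√0.0784 = 1/0.28 = 3.5714.
Along the direction of motion the measured length is L₀/γ = 1040/3.5714 = 291 m.

291 m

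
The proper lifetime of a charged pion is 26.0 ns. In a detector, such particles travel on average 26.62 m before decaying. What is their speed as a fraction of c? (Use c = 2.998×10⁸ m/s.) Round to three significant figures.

0.960c

Lab distance = (lab lifetime)·v = γτ·βc, so βγ = d/(cτ) = 26.62/(2.998×10⁸ × 2.600×10^-8) = 3.4151.
With βγ = 3.4151: γ² = 1 + (βγ)² = 12.6629, and β = (βγ)/γ = 3.4151/3.5585 = 0.960.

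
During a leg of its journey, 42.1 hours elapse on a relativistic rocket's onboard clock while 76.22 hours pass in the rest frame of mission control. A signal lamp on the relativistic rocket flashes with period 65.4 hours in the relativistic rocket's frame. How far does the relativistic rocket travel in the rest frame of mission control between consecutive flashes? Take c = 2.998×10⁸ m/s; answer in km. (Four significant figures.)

1.065×10^11 km

γ = Δt/Δτ = 76.22/42.1 = 1.81045.
β = √(1 − 1/γ²) = 0.83361. Lab-frame period = γτ = 1.81045×65.4 hours = 118.4 hours. Distance = βc × γτ = 0.83361 × 2.998×10⁸ m/s × 426240 s = 1.0652×10^14 m = 1.065×10^11 km.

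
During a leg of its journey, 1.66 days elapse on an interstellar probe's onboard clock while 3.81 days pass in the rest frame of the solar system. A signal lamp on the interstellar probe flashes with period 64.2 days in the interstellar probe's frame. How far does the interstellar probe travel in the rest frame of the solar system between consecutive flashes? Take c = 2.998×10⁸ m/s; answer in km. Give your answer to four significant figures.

3.435×10^12 km

The time-dilation ratio gives γ = 3.81/1.66 = 2.29518.
β = √(1 − 1/γ²) = 0.90009. Lab-frame period = γτ = 2.29518×64.2 days = 147.35 days. Distance = βc × γτ = 0.90009 × 2.998×10⁸ m/s × 12731040 s = 3.4354×10^15 m = 3.435×10^12 km.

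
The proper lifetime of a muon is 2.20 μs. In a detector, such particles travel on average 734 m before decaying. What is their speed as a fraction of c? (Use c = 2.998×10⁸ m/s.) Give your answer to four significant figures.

0.7438c

Lab distance = (lab lifetime)·v = γτ·βc, so βγ = d/(cτ) = 734.0/(2.998×10⁸ × 2.200×10^-6) = 1.1129.
With βγ = 1.1129: γ² = 1 + (βγ)² = 2.23855, and β = (βγ)/γ = 1.1129/1.49618 = 0.7438.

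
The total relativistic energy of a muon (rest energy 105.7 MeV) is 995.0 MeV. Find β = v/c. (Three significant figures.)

Total energy E = γmc² gives γ = 995.0/105.7 = 9.4134.
Hence β = √(1 − 1/γ²) = √(1 − 0.0112851) = √0.9887149 = 0.994.

0.994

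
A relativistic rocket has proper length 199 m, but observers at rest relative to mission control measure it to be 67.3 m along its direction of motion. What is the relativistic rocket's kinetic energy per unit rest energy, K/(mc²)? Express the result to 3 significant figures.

1.96

γ = L₀/L = 199/67.3 = 2.95691.
Since K = (γ−1)mc², K/(mc²) = 2.95691 − 1 = 1.96.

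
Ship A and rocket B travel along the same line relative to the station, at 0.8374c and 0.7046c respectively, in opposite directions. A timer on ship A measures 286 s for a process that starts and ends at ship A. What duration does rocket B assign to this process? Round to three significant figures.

1170 s

Speed of ship A in rocket B's frame: u = (v_A + v_B)/(1 + v_A v_B/c²) = (0.8374 + 0.7046)/(1 + 0.8374×0.7046) = 1.542/1.59003204 = 0.96979; |u| = 0.96979c.
γ for this relative speed: γ = 1/√(1 − 0.940493) = 4.0994.
Ship A's interval is proper; time dilation gives Δt_B = γΔτ = 4.0994 × 286 s = 1170 s.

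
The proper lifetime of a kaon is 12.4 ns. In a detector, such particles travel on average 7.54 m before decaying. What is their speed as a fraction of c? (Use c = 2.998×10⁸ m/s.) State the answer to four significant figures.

Lab distance = (lab lifetime)·v = γτ·βc, so βγ = d/(cτ) = 7.540/(2.998×10⁸ × 1.240×10^-8) = 2.0282.
With βγ = 2.0282: γ² = 1 + (βγ)² = 5.1136, and β = (βγ)/γ = 2.0282/2.26133 = 0.8969.

0.8969c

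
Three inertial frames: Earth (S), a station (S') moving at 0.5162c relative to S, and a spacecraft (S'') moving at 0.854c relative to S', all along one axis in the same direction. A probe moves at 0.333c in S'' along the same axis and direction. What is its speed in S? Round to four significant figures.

Apply u = (u'+v)/(1+u'v) twice. Probe in the station frame: (0.333+0.854)/(1+0.333·0.854) = 1.187/1.284382 = 0.92418c.
That velocity, transformed to the rest frame of Earth: (0.92418+0.5162)/(1+0.92418·0.5162) = 1.44038/1.477061716 = 0.97517c.

0.9752c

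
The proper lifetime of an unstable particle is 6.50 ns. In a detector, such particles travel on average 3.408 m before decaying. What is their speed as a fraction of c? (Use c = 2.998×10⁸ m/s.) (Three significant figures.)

0.868c

Lab distance = (lab lifetime)·v = γτ·βc, so βγ = d/(cτ) = 3.408/(2.998×10⁸ × 6.500×10^-9) = 1.7489.
With βγ = 1.7489: γ² = 1 + (βγ)² = 4.05865, and β = (βγ)/γ = 1.7489/2.01461 = 0.868.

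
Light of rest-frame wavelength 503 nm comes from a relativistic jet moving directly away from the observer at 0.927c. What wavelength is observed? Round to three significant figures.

2580 nm

Relativistic Doppler for wavelength: λ_obs = λ_src · √((1+β)/(1−β)).
With β = 0.927: factor = √(1.927/0.073) = 5.1378.
λ_obs = 503 × 5.1378 = 2580 nm.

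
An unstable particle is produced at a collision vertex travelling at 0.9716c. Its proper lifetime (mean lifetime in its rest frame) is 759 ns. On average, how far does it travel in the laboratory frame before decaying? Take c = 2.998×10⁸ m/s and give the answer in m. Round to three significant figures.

934 m

With β = 0.9716, γ = 1/√(1 − 0.9716²) = 1/√0.05599344 = 4.226.
Lab-frame lifetime: Δt = γτ = 4.226 × 759 ns = 3207.5 ns.
Distance: d = vΔt = 0.9716 × 2.998×10⁸ m/s × 3.2075×10^-6 s = 934 m.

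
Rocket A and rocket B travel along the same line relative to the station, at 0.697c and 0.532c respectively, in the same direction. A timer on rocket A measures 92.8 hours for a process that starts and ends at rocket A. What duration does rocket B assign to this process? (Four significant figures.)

The velocity of rocket A relative to rocket B is (0.697 − 0.532)c / (1 − 0.697×0.532) = 0.26224c; relative speed 0.26224c.
At |u| = 0.26224c, γ = (1 − 0.0687698)^(−1/2) = 1.0363.
The clock on rocket A records proper time, so rocket B measures Δt = γΔτ = 1.0363 × 92.8 = 96.17 hours.

96.17 hours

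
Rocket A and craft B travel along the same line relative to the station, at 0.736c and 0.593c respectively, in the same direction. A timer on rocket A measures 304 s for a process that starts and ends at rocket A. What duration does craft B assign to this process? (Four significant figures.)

314.3 s

The velocity of rocket A relative to craft B is (0.736 − 0.593)c / (1 − 0.736×0.593) = 0.25375c; relative speed 0.25375c.
At |u| = 0.25375c, γ = (1 − 0.0643891)^(−1/2) = 1.0338.
The clock on rocket A records proper time, so craft B measures Δt = γΔτ = 1.0338 × 304 = 314.3 s.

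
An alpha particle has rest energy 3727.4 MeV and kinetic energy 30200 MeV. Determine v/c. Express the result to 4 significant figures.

0.9939

γ = 1 + K/(mc²) = 1 + 30200/3727.4 = 9.1022.
β = √(1 − 1/γ²) = √(1 − 0.01207) = √0.98793 = 0.9939.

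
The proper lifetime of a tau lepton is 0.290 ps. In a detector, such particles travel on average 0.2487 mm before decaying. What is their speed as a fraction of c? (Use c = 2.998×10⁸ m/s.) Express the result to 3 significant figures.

0.944c

Lab distance = (lab lifetime)·v = γτ·βc, so βγ = d/(cτ) = 2.487×10^-4/(2.998×10⁸ × 2.900×10^-13) = 2.8605.
With βγ = 2.8605: γ² = 1 + (βγ)² = 9.18246, and β = (βγ)/γ = 2.8605/3.03026 = 0.944.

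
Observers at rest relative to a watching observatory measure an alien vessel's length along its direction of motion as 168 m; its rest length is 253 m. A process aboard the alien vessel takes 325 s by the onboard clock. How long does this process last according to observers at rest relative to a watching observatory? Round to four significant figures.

489.4 s

Length contraction gives γ = L₀/L = 253/168 = 1.50595.
The same γ dilates the second interval: 1.50595 × 325 s = 489.4 s.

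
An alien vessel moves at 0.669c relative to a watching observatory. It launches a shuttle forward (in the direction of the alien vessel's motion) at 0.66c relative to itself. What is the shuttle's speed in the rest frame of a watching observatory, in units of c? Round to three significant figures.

0.922c

Relativistic velocity addition: u = (u' + v)/(1 + u'v/c²), with u' = 0.66c and v = 0.669c.
Numerator: 0.66 + 0.669 = 1.329. Denominator: 1 + (0.66)(0.669) = 1.44154.
u = 1.329/1.44154 = 0.92193, so the speed is 0.922c.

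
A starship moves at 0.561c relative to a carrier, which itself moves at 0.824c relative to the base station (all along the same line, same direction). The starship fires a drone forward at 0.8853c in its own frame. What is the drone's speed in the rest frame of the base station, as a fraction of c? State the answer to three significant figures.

Apply u = (u'+v)/(1+u'v) twice. Drone in the carrier frame: (0.8853+0.561)/(1+0.8853·0.561) = 1.4463/1.4966533 = 0.96636c.
That velocity, transformed to the rest frame of the base station: (0.96636+0.824)/(1+0.96636·0.824) = 1.79036/1.79628064 = 0.9967c.

0.997c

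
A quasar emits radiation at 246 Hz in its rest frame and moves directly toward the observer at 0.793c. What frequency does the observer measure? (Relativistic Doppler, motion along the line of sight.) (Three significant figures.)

724 Hz

Relativistic Doppler (source moving toward): f_obs = f_src · √((1+β)/(1−β)).
With β = 0.793: factor = √(1.793/0.207) = 2.9431.
f_obs = 246 × 2.9431 = 724 Hz.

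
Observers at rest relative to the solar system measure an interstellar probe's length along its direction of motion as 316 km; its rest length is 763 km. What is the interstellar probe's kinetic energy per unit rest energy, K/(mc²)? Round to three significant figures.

γ = L₀/L = 763/316 = 2.41456.
Since K = (γ−1)mc², K/(mc²) = 2.41456 − 1 = 1.41.

1.41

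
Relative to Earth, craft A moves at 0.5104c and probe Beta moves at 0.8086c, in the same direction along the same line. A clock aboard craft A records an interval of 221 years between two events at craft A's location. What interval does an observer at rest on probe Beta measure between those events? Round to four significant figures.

Transform craft A's velocity into probe Beta's frame: (0.5104 − 0.8086)/(1 − 0.5104·0.8086) = −0.2982/0.58729056, so the relative speed is 0.50776c.
At |u| = 0.50776c, γ = (1 − 0.25782)^(−1/2) = 1.1608.
The clock on craft A records proper time, so probe Beta measures Δt = γΔτ = 1.1608 × 221 = 256.5 years.

256.5 years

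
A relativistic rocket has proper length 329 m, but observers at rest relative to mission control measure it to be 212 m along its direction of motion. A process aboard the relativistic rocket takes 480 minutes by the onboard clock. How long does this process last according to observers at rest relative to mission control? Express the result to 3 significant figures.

Length contraction gives γ = L₀/L = 329/212 = 1.55189.
Δt = γΔτ = 1.55189 × 480 = 745 minutes.

745 minutes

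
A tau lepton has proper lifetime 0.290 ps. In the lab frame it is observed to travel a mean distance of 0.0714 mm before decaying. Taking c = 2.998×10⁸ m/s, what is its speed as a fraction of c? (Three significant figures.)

0.635c

Let x = d/(cτ) = 7.140×10^-5 m / (2.998×10⁸ m/s × 2.900×10^-13 s) = 0.82124. Since d = βγcτ, x = βγ = β/√(1−β²).
Solving: β² = x²/(1+x²) = 0.674435/1.674435 = 0.402784, so β = 0.635.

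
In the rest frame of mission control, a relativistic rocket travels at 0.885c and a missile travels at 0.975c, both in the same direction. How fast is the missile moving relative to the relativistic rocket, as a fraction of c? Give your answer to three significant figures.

0.656c

Transform to the relativistic rocket's frame: u' = (u − v)/(1 − uv/c²).
u' = (0.975 − 0.885)/(1 − 0.975×0.885) = 0.09/0.137125 = 0.65634.
Speed in the relativistic rocket's frame: 0.656c (in the same direction).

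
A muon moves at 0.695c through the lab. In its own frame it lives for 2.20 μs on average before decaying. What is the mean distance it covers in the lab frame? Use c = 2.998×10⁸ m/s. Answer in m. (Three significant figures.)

β² = 0.483025, so γ = 1/√0.516975 = 1.3908.
Lab-frame lifetime: Δt = γτ = 1.3908 × 2.20 μs = 3.0598 μs.
Distance: d = vΔt = 0.695 × 2.998×10⁸ m/s × 3.0598×10^-6 s = 638 m.

638 m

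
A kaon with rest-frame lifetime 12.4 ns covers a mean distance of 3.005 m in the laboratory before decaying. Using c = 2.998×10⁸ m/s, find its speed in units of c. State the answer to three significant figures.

0.629c

Let x = d/(cτ) = 3.005 m / (2.998×10⁸ m/s × 1.240×10^-8 s) = 0.80833. Since d = βγcτ, x = βγ = β/√(1−β²).
Solving: β² = x²/(1+x²) = 0.653397/1.653397 = 0.395185, so β = 0.629.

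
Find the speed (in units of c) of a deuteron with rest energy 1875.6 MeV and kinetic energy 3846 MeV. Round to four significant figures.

0.9447c

γ = 1 + K/(mc²) = 1 + 3846/1875.6 = 3.0505.
β = √(1 − 1/γ²) = √(1 − 0.107463) = √0.892537 = 0.9447.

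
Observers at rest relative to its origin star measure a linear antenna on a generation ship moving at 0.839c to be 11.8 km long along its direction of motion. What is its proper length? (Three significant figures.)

21.7 km

γ = 1/√(1 − β²) = 1/√(1 − 0.703921) = 1/√0.296079 = 1/0.544131 = 1.8378.
Proper length: L₀ = γ·L = 1.8378 × 11.8 = 21.7 km.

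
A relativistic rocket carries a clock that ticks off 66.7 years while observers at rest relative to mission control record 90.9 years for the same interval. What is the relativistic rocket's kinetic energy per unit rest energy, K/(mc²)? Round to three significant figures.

From Δt = γΔτ: γ = 90.9/66.7 = 1.36282.
Since K = (γ−1)mc², K/(mc²) = 1.36282 − 1 = 0.363.

0.363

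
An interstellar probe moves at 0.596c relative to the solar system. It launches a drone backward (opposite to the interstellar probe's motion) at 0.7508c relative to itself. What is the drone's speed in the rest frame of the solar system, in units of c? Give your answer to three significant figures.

Relativistic velocity addition: u = (u' + v)/(1 + u'v/c²), with u' = −0.7508c and v = 0.596c.
Numerator: −0.7508 + 0.596 = −0.1548. Denominator: 1 + (−0.7508)(0.596) = 0.5525232.
u = −0.1548/0.5525232 = −0.28017, so the speed is 0.280c.

0.280c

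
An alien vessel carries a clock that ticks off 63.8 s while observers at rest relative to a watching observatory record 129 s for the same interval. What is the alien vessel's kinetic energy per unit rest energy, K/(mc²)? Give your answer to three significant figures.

1.02

γ = Δt/Δτ = 129/63.8 = 2.02194.
K/(mc²) = γ − 1 = 2.02194 − 1 = 1.02.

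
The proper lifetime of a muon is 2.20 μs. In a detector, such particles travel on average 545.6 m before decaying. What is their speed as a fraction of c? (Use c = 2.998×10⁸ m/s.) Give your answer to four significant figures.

Let x = d/(cτ) = 545.6 m / (2.998×10⁸ m/s × 2.200×10^-6 s) = 0.82722. Since d = βγcτ, x = βγ = β/√(1−β²).
Solving: β² = x²/(1+x²) = 0.684293/1.684293 = 0.406279, so β = 0.6374.

0.6374c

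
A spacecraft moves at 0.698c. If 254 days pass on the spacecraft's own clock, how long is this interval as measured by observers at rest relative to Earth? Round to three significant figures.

355 days

β² = 0.487204, so γ = 1/√0.512796 = 1.3965.
The onboard clock measures proper time, so the interval in the rest frame of Earth is dilated: Δt = γ·Δτ = 1.3965 × 254 days = 355 days.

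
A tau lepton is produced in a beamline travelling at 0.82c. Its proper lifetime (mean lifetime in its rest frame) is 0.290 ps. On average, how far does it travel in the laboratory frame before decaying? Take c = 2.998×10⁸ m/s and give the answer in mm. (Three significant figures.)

0.125 mm

Lorentz factor: γ = (1 − 0.6724)^(−1/2) = 1.7471.
Lab-frame lifetime: Δt = γτ = 1.7471 × 0.290 ps = 0.50666 ps.
Distance: d = vΔt = 0.82 × 2.998×10⁸ m/s × 5.0666×10^-13 s = 1.25×10^-4 m = 0.125 mm.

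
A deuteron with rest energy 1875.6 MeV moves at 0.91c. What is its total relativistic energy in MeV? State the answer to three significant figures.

With β = 0.91, γ = 1/√(1 − 0.91²) = 1/√0.1719 = 2.4119.
Total energy: E = γmc² = 2.4119 × 1875.6 MeV = 4520 MeV.

4520 MeV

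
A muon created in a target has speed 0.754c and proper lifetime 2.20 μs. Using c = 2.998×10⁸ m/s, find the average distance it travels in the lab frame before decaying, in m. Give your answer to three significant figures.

757 m

γ = 1/√(1 − β²) = 1/√(1 − 0.568516) = 1/√0.431484 = 1/0.656874 = 1.5224.
Lab-frame lifetime: Δt = γτ = 1.5224 × 2.20 μs = 3.3493 μs.
Distance: d = vΔt = 0.754 × 2.998×10⁸ m/s × 3.3493×10^-6 s = 757 m.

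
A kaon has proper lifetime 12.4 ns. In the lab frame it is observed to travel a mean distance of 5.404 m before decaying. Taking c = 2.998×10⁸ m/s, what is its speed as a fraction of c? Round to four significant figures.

d = βγcτ ⇒ βγ = d/(cτ) = 5.404 m / (3.71752 m) = 1.4537.
β = (βγ)/√(1+(βγ)²) = 1.4537/√3.11324 = 0.8239.

0.8239c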